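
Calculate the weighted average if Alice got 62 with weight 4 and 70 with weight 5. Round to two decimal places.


Weighted sum:
4 x 62 + 5 x 70 = 598
Total weight:
4 + 5 = 9
Weighted average:
598 / 9 = 66.4444... ≈ 66.44

66.44


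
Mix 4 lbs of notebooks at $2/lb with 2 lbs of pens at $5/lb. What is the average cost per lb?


Cost of notebooks:
4 x $2 = $8
Cost of pens:
2 x $5 = $10
Total cost: $8 + $10 = $18
Total weight: 6 lbs
Average: $18 / 6 = $3/lb

$3/lb


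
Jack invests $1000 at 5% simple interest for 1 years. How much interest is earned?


Use the formula I = P x R x T / 100
P x R x T = 1000 x 5 x 1 = 5000
I = 5000 / 100 = $50

$50


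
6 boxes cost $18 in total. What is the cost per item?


Total cost: $18
Number of items: 6
Unit price: $18 / 6 = $3

$3


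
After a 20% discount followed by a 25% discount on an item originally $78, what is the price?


First discount:
20% of $78 = $15.60
Price after first discount:
$78 - $15.60 = $62.40
Second discount:
25% of $62.40 = $15.60
Final price:
$62.40 - $15.60 = $46.80

$46.80


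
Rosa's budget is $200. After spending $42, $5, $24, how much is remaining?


Add up expenses:
$42 + $5 + $24 = $71
Subtract from budget:
$200 - $71 = $129

$129


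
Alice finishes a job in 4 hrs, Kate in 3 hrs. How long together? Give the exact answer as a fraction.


Alice's rate: 1/4 of the job per hour
Kate's rate: 1/3 of the job per hour
Combined rate: 1/4 + 1/3 = 7/12 per hour
Time = 1 / (7/12) = 12/7 hours (≈ 1.71 hours)

12/7 hours


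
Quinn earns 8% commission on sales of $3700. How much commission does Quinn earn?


Convert rate to decimal:
8% = 0.08
Multiply by sales:
$3700 x 0.08 = $296

$296


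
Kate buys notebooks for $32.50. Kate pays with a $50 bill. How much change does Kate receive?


Start with the amount paid:
$50
Subtract the price:
$50 - $32.50 = $17.50

$17.50


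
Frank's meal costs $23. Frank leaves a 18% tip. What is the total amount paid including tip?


Calculate the tip:
18% of $23 = $4.14
Add tip to meal cost:
$23 + $4.14 = $27.14

$27.14


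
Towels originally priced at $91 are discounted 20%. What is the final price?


Calculate the discount amount:
20% of $91 = $18.20
Subtract from original:
$91 - $18.20 = $72.80

$72.80


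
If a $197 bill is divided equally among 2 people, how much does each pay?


Total bill: $197
Number of people: 2
Each pays: $197 / 2 = $98.50

$98.50


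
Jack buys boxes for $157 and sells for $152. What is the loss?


Selling price = $152
Cost price = $157
Loss = cost price - selling price:
Loss = $157 - $152 = $5

$5


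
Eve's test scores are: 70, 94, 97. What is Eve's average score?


Add the scores:
70 + 94 + 97 = 261
Divide by the number of tests:
261 / 3 = 87

87


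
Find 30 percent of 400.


Convert percentage to decimal:
30% = 0.3
Multiply:
400 x 0.3 = 120

120


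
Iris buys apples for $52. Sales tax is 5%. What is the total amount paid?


Calculate the tax:
5% of $52 = $2.60
Add tax to price:
$52 + $2.60 = $54.60

$54.60


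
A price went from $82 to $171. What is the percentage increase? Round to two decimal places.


Find the absolute change:
|171 - 82| = 89
Divide by original and multiply by 100:
89 / 82 x 100 = 108.5365...% ≈ 108.54%

108.54%


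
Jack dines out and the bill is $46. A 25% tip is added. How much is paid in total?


Calculate the tip:
25% of $46 = $11.50
Add tip to meal cost:
$46 + $11.50 = $57.50

$57.50


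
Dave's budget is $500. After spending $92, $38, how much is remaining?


Add up expenses:
$92 + $38 = $130
Subtract from budget:
$500 - $130 = $370

$370


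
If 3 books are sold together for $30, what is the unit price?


Total cost: $30
Number of items: 3
Unit price: $30 / 3 = $10

$10


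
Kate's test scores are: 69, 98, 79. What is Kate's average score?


Add the scores:
69 + 98 + 79 = 246
Divide by the number of tests:
246 / 3 = 82

82


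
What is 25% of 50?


Convert percentage to decimal:
25% = 0.25
Multiply:
50 x 0.25 = 12.5

12.5


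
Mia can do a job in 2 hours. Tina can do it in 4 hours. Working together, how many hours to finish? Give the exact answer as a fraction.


Mia's rate: 1/2 of the job per hour
Tina's rate: 1/4 of the job per hour
Combined rate: 1/2 + 1/4 = 3/4 per hour
Time = 1 / (3/4) = 4/3 hours (≈ 1.33 hours)

4/3 hours


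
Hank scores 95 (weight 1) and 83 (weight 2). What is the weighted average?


Weighted sum:
1 x 95 + 2 x 83 = 261
Total weight:
1 + 2 = 3
Weighted average:
261 / 3 = 87

87


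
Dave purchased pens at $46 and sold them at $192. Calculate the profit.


Selling price = $192
Cost price = $46
Profit = selling price - cost price:
Profit = $192 - $46 = $146

$146


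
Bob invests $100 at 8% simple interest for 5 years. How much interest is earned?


Use the formula I = P x R x T / 100
P x R x T = 100 x 8 x 5 = 4000
I = 4000 / 100 = $40

$40


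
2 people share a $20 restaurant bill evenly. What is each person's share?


Total bill: $20
Number of people: 2
Each pays: $20 / 2 = $10

$10


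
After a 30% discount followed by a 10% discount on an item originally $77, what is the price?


First discount:
30% of $77 = $23.10
Price after first discount:
$77 - $23.10 = $53.90
Second discount:
10% of $53.90 = $5.39
Final price:
$53.90 - $5.39 = $48.51

$48.51


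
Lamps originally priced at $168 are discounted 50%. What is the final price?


Calculate the discount amount:
50% of $168 = $84
Subtract from original:
$168 - $84 = $84

$84


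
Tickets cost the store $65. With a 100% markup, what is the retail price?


Calculate the markup amount:
100% of $65 = $65
Add to cost:
$65 + $65 = $130

$130


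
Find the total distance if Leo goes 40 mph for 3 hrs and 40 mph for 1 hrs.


Leg 1 distance:
40 x 3 = 120 miles
Leg 2 distance:
40 x 1 = 40 miles
Total distance:
120 + 40 = 160 miles

160 miles


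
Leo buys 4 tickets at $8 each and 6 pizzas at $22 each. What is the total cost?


Cost of tickets:
4 x $8 = $32
Cost of pizzas:
6 x $22 = $132
Add both:
$32 + $132 = $164

$164


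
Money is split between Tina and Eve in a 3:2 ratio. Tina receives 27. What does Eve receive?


Find the multiplier:
27 / 3 = 9
Apply to Eve's share:
2 x 9 = 18

18


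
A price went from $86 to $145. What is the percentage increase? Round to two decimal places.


Find the absolute change:
|145 - 86| = 59
Divide by original and multiply by 100:
59 / 86 x 100 = 68.6046...% ≈ 68.6%

68.6%


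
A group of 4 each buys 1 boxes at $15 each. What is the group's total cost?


Cost per person:
1 x $15 = $15
Group total:
4 x $15 = $60

$60


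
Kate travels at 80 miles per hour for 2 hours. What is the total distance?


Use the formula: distance = speed x time
Speed = 80 mph, Time = 2 hours
80 x 2 = 160 miles

160 miles


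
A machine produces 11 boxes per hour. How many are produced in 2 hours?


Production rate: 11 boxes per hour
Time: 2 hours
Total: 11 x 2 = 22 boxes

22 boxes


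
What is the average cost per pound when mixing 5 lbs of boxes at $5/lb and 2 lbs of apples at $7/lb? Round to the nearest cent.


Cost of boxes:
5 x $5 = $25
Cost of apples:
2 x $7 = $14
Total cost: $25 + $14 = $39
Total weight: 7 lbs
Average: $39 / 7 = $5.5714... ≈ $5.57/lb

$5.57/lb


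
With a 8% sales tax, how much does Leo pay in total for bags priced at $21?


Calculate the tax:
8% of $21 = $1.68
Add tax to price:
$21 + $1.68 = $22.68

$22.68


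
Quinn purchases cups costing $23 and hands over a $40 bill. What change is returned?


Start with the amount paid:
$40
Subtract the price:
$40 - $23 = $17

$17


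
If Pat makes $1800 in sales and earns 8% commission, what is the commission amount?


Convert rate to decimal:
8% = 0.08
Multiply by sales:
$1800 x 0.08 = $144

$144


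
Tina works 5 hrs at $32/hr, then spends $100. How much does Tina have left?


Calculate earnings:
5 x $32 = $160
Subtract spending:
$160 - $100 = $60

$60


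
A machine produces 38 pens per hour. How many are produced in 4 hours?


Production rate: 38 pens per hour
Time: 4 hours
Total: 38 x 4 = 152 pens

152 pens


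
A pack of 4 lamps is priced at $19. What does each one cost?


Total cost: $19
Number of items: 4
Unit price: $19 / 4 = $4.75

$4.75


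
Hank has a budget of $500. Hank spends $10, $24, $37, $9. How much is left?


Add up expenses:
$10 + $24 + $37 + $9 = $80
Subtract from budget:
$500 - $80 = $420

$420


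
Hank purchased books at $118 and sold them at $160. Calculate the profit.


Selling price = $160
Cost price = $118
Profit = selling price - cost price:
Profit = $160 - $118 = $42

$42


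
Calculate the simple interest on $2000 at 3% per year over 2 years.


Use the formula I = P x R x T / 100
P x R x T = 2000 x 3 x 2 = 12000
I = 12000 / 100 = $120

$120


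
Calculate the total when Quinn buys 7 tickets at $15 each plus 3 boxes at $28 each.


Cost of tickets:
7 x $15 = $105
Cost of boxes:
3 x $28 = $84
Add both:
$105 + $84 = $189

$189


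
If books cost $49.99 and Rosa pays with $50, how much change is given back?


Start with the amount paid:
$50
Subtract the price:
$50 - $49.99 = $0.01

$0.01


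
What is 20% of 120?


Convert percentage to decimal:
20% = 0.2
Multiply:
120 x 0.2 = 24

24


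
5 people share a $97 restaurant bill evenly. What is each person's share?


Total bill: $97
Number of people: 5
Each pays: $97 / 5 = $19.40

$19.40


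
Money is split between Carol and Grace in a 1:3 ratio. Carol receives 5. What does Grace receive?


Find the multiplier:
5 / 1 = 5
Apply to Grace's share:
3 x 5 = 15

15


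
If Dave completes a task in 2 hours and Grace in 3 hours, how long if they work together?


Dave's rate: 1/2 of the job per hour
Grace's rate: 1/3 of the job per hour
Combined rate: 1/2 + 1/3 = 5/6 per hour
Time = 1 / (5/6) = 6/5 = 1.2 hours

1.2 hours


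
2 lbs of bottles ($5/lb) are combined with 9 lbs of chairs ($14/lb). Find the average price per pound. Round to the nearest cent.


Cost of bottles:
2 x $5 = $10
Cost of chairs:
9 x $14 = $126
Total cost: $10 + $126 = $136
Total weight: 11 lbs
Average: $136 / 11 = $12.3636... ≈ $12.36/lb

$12.36/lb


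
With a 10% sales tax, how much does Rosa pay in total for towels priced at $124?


Calculate the tax:
10% of $124 = $12.40
Add tax to price:
$124 + $12.40 = $136.40

$136.40


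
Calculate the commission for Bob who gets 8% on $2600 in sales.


Convert rate to decimal:
8% = 0.08
Multiply by sales:
$2600 x 0.08 = $208

$208


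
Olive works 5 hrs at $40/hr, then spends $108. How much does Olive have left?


Calculate earnings:
5 x $40 = $200
Subtract spending:
$200 - $108 = $92

$92


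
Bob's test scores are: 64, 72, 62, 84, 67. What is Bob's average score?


Add the scores:
64 + 72 + 62 + 84 + 67 = 349
Divide by the number of tests:
349 / 5 = 69.8

69.8


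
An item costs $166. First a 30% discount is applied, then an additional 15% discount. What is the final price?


First discount:
30% of $166 = $49.80
Price after first discount:
$166 - $49.80 = $116.20
Second discount:
15% of $116.20 = $17.43
Final price:
$116.20 - $17.43 = $98.77

$98.77


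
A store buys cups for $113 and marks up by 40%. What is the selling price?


Calculate the markup amount:
40% of $113 = $45.20
Add to cost:
$113 + $45.20 = $158.20

$158.20


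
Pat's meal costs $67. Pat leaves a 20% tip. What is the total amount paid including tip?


Calculate the tip:
20% of $67 = $13.40
Add tip to meal cost:
$67 + $13.40 = $80.40

$80.40


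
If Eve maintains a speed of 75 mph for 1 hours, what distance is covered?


Use the formula: distance = speed x time
Speed = 75 mph, Time = 1 hours
75 x 1 = 75 miles

75 miles


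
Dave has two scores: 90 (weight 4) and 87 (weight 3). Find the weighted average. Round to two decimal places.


Weighted sum:
4 x 90 + 3 x 87 = 621
Total weight:
4 + 3 = 7
Weighted average:
621 / 7 = 88.7142... ≈ 88.71

88.71


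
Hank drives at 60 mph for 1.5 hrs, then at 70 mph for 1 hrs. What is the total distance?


Leg 1 distance:
60 x 1.5 = 90 miles
Leg 2 distance:
70 x 1 = 70 miles
Total distance:
90 + 70 = 160 miles

160 miles


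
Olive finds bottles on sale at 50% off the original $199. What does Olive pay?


Calculate the discount amount:
50% of $199 = $99.50
Subtract from original:
$199 - $99.50 = $99.50

$99.50


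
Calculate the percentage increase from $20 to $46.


Find the absolute change:
|46 - 20| = 26
Divide by original and multiply by 100:
26 / 20 x 100 = 130%

130%


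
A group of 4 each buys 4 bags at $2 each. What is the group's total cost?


Cost per person:
4 x $2 = $8
Group total:
4 x $8 = $32

$32


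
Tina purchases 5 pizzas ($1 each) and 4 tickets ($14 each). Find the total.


Cost of pizzas:
5 x $1 = $5
Cost of tickets:
4 x $14 = $56
Add both:
$5 + $56 = $61

$61


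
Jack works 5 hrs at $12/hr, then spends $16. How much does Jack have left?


Calculate earnings:
5 x $12 = $60
Subtract spending:
$60 - $16 = $44

$44


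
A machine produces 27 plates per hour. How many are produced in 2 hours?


Production rate: 27 plates per hour
Time: 2 hours
Total: 27 x 2 = 54 plates

54 plates


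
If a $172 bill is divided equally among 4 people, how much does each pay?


Total bill: $172
Number of people: 4
Each pays: $172 / 4 = $43

$43


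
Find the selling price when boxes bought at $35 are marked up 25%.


Calculate the markup amount:
25% of $35 = $8.75
Add to cost:
$35 + $8.75 = $43.75

$43.75


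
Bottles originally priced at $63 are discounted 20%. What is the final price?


Calculate the discount amount:
20% of $63 = $12.60
Subtract from original:
$63 - $12.60 = $50.40

$50.40


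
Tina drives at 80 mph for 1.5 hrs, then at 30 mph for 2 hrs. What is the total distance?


Leg 1 distance:
80 x 1.5 = 120 miles
Leg 2 distance:
30 x 2 = 60 miles
Total distance:
120 + 60 = 180 miles

180 miles


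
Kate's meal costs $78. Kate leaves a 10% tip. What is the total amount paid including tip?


Calculate the tip:
10% of $78 = $7.80
Add tip to meal cost:
$78 + $7.80 = $85.80

$85.80


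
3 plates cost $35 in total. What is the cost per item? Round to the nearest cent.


Total cost: $35
Number of items: 3
Unit price: $35 / 3 = $11.6666... ≈ $11.67

$11.67


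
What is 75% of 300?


Convert percentage to decimal:
75% = 0.75
Multiply:
300 x 0.75 = 225

225


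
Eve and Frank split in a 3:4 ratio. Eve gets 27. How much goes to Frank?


Find the multiplier:
27 / 3 = 9
Apply to Frank's share:
4 x 9 = 36

36


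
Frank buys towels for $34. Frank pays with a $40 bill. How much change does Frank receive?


Start with the amount paid:
$40
Subtract the price:
$40 - $34 = $6

$6


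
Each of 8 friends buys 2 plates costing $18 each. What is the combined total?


Cost per person:
2 x $18 = $36
Group total:
8 x $36 = $288

$288


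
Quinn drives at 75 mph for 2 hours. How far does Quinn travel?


Use the formula: distance = speed x time
Speed = 75 mph, Time = 2 hours
75 x 2 = 150 miles

150 miles


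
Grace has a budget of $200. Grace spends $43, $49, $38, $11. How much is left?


Add up expenses:
$43 + $49 + $38 + $11 = $141
Subtract from budget:
$200 - $141 = $59

$59


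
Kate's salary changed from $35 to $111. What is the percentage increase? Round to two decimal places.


Find the absolute change:
|111 - 35| = 76
Divide by original and multiply by 100:
76 / 35 x 100 = 217.1428...% ≈ 217.14%

217.14%


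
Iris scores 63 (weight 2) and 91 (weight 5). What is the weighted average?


Weighted sum:
2 x 63 + 5 x 91 = 581
Total weight:
2 + 5 = 7
Weighted average:
581 / 7 = 83

83


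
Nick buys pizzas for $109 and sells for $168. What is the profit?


Selling price = $168
Cost price = $109
Profit = selling price - cost price:
Profit = $168 - $109 = $59

$59


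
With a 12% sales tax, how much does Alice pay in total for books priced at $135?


Calculate the tax:
12% of $135 = $16.20
Add tax to price:
$135 + $16.20 = $151.20

$151.20


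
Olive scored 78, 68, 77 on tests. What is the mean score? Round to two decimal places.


Add the scores:
78 + 68 + 77 = 223
Divide by the number of tests:
223 / 3 = 74.3333... ≈ 74.33

74.33


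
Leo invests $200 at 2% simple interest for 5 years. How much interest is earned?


Use the formula I = P x R x T / 100
P x R x T = 200 x 2 x 5 = 2000
I = 2000 / 100 = $20

$20


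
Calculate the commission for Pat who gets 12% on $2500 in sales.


Convert rate to decimal:
12% = 0.12
Multiply by sales:
$2500 x 0.12 = $300

$300


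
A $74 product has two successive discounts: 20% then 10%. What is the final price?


First discount:
20% of $74 = $14.80
Price after first discount:
$74 - $14.80 = $59.20
Second discount:
10% of $59.20 = $5.92
Final price:
$59.20 - $5.92 = $53.28

$53.28


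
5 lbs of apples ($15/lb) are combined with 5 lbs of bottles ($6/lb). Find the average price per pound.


Cost of apples:
5 x $15 = $75
Cost of bottles:
5 x $6 = $30
Total cost: $75 + $30 = $105
Total weight: 10 lbs
Average: $105 / 10 = $10.50/lb

$10.50/lb


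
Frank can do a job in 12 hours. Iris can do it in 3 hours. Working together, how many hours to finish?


Frank's rate: 1/12 of the job per hour
Iris's rate: 1/3 of the job per hour
Combined rate: 1/12 + 1/3 = 5/12 per hour
Time = 1 / (5/12) = 12/5 = 2.4 hours

2.4 hours


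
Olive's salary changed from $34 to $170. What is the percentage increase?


Find the absolute change:
|170 - 34| = 136
Divide by original and multiply by 100:
136 / 34 x 100 = 400%

400%


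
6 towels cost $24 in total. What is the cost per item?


Total cost: $24
Number of items: 6
Unit price: $24 / 6 = $4

$4


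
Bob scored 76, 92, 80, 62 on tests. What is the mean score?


Add the scores:
76 + 92 + 80 + 62 = 310
Divide by the number of tests:
310 / 4 = 77.5

77.5


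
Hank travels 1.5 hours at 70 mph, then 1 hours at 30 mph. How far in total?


Leg 1 distance:
70 x 1.5 = 105 miles
Leg 2 distance:
30 x 1 = 30 miles
Total distance:
105 + 30 = 135 miles

135 miles


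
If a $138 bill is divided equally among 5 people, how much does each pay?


Total bill: $138
Number of people: 5
Each pays: $138 / 5 = $27.60

$27.60


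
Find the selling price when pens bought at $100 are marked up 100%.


Calculate the markup amount:
100% of $100 = $100
Add to cost:
$100 + $100 = $200

$200


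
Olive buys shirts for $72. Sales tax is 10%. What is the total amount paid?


Calculate the tax:
10% of $72 = $7.20
Add tax to price:
$72 + $7.20 = $79.20

$79.20


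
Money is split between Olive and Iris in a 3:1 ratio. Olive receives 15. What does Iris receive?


Find the multiplier:
15 / 3 = 5
Apply to Iris's share:
1 x 5 = 5

5


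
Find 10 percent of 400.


Convert percentage to decimal:
10% = 0.1
Multiply:
400 x 0.1 = 40

40


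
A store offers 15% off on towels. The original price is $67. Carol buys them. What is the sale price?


Calculate the discount amount:
15% of $67 = $10.05
Subtract from original:
$67 - $10.05 = $56.95

$56.95


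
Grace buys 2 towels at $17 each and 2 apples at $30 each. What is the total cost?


Cost of towels:
2 x $17 = $34
Cost of apples:
2 x $30 = $60
Add both:
$34 + $60 = $94

$94


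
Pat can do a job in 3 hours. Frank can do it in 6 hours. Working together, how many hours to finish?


Pat's rate: 1/3 of the job per hour
Frank's rate: 1/6 of the job per hour
Combined rate: 1/3 + 1/6 = 1/2 per hour
Time = 1 / (1/2) = 2 hours

2 hours


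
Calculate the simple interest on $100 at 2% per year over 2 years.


Use the formula I = P x R x T / 100
P x R x T = 100 x 2 x 2 = 400
I = 400 / 100 = $4

$4


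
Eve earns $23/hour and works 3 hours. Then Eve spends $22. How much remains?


Calculate earnings:
3 x $23 = $69
Subtract spending:
$69 - $22 = $47

$47


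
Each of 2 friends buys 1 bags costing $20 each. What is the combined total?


Cost per person:
1 x $20 = $20
Group total:
2 x $20 = $40

$40


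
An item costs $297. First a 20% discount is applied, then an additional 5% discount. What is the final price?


First discount:
20% of $297 = $59.40
Price after first discount:
$297 - $59.40 = $237.60
Second discount:
5% of $237.60 = $11.88
Final price:
$237.60 - $11.88 = $225.72

$225.72


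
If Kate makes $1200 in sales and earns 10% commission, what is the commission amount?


Convert rate to decimal:
10% = 0.1
Multiply by sales:
$1200 x 0.1 = $120

$120


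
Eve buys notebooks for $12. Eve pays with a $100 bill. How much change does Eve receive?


Start with the amount paid:
$100
Subtract the price:
$100 - $12 = $88

$88


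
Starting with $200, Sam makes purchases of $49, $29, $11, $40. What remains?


Add up expenses:
$49 + $29 + $11 + $40 = $129
Subtract from budget:
$200 - $129 = $71

$71


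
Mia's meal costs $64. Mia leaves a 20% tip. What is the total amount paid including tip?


Calculate the tip:
20% of $64 = $12.80
Add tip to meal cost:
$64 + $12.80 = $76.80

$76.80


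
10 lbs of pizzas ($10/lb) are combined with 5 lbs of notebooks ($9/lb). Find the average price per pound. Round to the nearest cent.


Cost of pizzas:
10 x $10 = $100
Cost of notebooks:
5 x $9 = $45
Total cost: $100 + $45 = $145
Total weight: 15 lbs
Average: $145 / 15 = $9.6666... ≈ $9.67/lb

$9.67/lb


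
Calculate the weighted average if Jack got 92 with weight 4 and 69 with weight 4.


Weighted sum:
4 x 92 + 4 x 69 = 644
Total weight:
4 + 4 = 8
Weighted average:
644 / 8 = 80.5

80.5


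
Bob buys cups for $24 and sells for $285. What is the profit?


Selling price = $285
Cost price = $24
Profit = selling price - cost price:
Profit = $285 - $24 = $261

$261


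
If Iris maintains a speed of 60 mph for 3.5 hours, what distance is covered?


Use the formula: distance = speed x time
Speed = 60 mph, Time = 3.5 hours
60 x 3.5 = 210 miles

210 miles


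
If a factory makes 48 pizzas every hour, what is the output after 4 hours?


Production rate: 48 pizzas per hour
Time: 4 hours
Total: 48 x 4 = 192 pizzas

192 pizzas


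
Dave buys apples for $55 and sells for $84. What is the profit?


Selling price = $84
Cost price = $55
Profit = selling price - cost price:
Profit = $84 - $55 = $29

$29


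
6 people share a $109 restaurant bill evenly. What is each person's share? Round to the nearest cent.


Total bill: $109
Number of people: 6
Each pays: $109 / 6 = $18.1666... ≈ $18.17

$18.17


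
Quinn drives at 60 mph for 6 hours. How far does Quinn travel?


Use the formula: distance = speed x time
Speed = 60 mph, Time = 6 hours
60 x 6 = 360 miles

360 miles


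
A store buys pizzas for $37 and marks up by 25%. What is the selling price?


Calculate the markup amount:
25% of $37 = $9.25
Add to cost:
$37 + $9.25 = $46.25

$46.25


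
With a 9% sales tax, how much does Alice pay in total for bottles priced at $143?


Calculate the tax:
9% of $143 = $12.87
Add tax to price:
$143 + $12.87 = $155.87

$155.87


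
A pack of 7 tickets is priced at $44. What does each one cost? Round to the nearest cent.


Total cost: $44
Number of items: 7
Unit price: $44 / 7 = $6.2857... ≈ $6.29

$6.29


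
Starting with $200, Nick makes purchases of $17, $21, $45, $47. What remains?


Add up expenses:
$17 + $21 + $45 + $47 = $130
Subtract from budget:
$200 - $130 = $70

$70


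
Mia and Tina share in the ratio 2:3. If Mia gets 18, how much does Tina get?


Find the multiplier:
18 / 2 = 9
Apply to Tina's share:
3 x 9 = 27

27


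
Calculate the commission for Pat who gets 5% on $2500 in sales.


Convert rate to decimal:
5% = 0.05
Multiply by sales:
$2500 x 0.05 = $125

$125


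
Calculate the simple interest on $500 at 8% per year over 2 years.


Use the formula I = P x R x T / 100
P x R x T = 500 x 8 x 2 = 8000
I = 8000 / 100 = $80

$80


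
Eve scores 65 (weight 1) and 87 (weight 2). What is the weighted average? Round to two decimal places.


Weighted sum:
1 x 65 + 2 x 87 = 239
Total weight:
1 + 2 = 3
Weighted average:
239 / 3 = 79.6666... ≈ 79.67

79.67


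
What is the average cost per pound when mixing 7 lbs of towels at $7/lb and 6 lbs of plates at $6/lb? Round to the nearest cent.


Cost of towels:
7 x $7 = $49
Cost of plates:
6 x $6 = $36
Total cost: $49 + $36 = $85
Total weight: 13 lbs
Average: $85 / 13 = $6.5384... ≈ $6.54/lb

$6.54/lb


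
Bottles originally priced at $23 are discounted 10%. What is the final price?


Calculate the discount amount:
10% of $23 = $2.30
Subtract from original:
$23 - $2.30 = $20.70

$20.70


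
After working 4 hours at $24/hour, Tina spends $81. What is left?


Calculate earnings:
4 x $24 = $96
Subtract spending:
$96 - $81 = $15

$15


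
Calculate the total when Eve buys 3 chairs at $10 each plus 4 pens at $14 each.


Cost of chairs:
3 x $10 = $30
Cost of pens:
4 x $14 = $56
Add both:
$30 + $56 = $86

$86


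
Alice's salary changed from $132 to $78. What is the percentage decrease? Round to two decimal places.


Find the absolute change:
|78 - 132| = 54
Divide by original and multiply by 100:
54 / 132 x 100 = 40.9090...% ≈ 40.91%

40.91%


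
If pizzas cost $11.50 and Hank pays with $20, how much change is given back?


Start with the amount paid:
$20
Subtract the price:
$20 - $11.50 = $8.50

$8.50


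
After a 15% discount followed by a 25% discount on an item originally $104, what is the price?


First discount:
15% of $104 = $15.60
Price after first discount:
$104 - $15.60 = $88.40
Second discount:
25% of $88.40 = $22.10
Final price:
$88.40 - $22.10 = $66.30

$66.30


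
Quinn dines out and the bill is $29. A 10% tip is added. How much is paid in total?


Calculate the tip:
10% of $29 = $2.90
Add tip to meal cost:
$29 + $2.90 = $31.90

$31.90


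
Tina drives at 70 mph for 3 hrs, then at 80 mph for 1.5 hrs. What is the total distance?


Leg 1 distance:
70 x 3 = 210 miles
Leg 2 distance:
80 x 1.5 = 120 miles
Total distance:
210 + 120 = 330 miles

330 miles


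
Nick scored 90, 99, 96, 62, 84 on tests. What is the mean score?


Add the scores:
90 + 99 + 96 + 62 + 84 = 431
Divide by the number of tests:
431 / 5 = 86.2

86.2


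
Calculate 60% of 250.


Convert percentage to decimal:
60% = 0.6
Multiply:
250 x 0.6 = 150

150


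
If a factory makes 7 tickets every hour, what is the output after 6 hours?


Production rate: 7 tickets per hour
Time: 6 hours
Total: 7 x 6 = 42 tickets

42 tickets


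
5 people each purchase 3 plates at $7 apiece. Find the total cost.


Cost per person:
3 x $7 = $21
Group total:
5 x $21 = $105

$105


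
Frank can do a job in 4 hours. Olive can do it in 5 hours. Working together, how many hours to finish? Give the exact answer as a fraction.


Frank's rate: 1/4 of the job per hour
Olive's rate: 1/5 of the job per hour
Combined rate: 1/4 + 1/5 = 9/20 per hour
Time = 1 / (9/20) = 20/9 hours (≈ 2.22 hours)

20/9 hours


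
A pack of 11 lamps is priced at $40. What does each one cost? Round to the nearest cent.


Total cost: $40
Number of items: 11
Unit price: $40 / 11 = $3.6363... ≈ $3.64

$3.64


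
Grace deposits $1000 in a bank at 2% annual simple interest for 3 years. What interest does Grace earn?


Use the formula I = P x R x T / 100
P x R x T = 1000 x 2 x 3 = 6000
I = 6000 / 100 = $60

$60


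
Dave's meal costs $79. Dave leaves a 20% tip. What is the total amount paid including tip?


Calculate the tip:
20% of $79 = $15.80
Add tip to meal cost:
$79 + $15.80 = $94.80

$94.80


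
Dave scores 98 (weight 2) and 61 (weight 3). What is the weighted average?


Weighted sum:
2 x 98 + 3 x 61 = 379
Total weight:
2 + 3 = 5
Weighted average:
379 / 5 = 75.8

75.8


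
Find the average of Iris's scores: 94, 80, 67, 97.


Add the scores:
94 + 80 + 67 + 97 = 338
Divide by the number of tests:
338 / 4 = 84.5

84.5


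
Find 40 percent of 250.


Convert percentage to decimal:
40% = 0.4
Multiply:
250 x 0.4 = 100

100


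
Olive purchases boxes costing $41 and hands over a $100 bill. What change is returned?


Start with the amount paid:
$100
Subtract the price:
$100 - $41 = $59

$59


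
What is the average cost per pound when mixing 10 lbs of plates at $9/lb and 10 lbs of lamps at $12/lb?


Cost of plates:
10 x $9 = $90
Cost of lamps:
10 x $12 = $120
Total cost: $90 + $120 = $210
Total weight: 20 lbs
Average: $210 / 20 = $10.50/lb

$10.50/lb


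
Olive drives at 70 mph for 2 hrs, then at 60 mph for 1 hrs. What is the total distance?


Leg 1 distance:
70 x 2 = 140 miles
Leg 2 distance:
60 x 1 = 60 miles
Total distance:
140 + 60 = 200 miles

200 miles


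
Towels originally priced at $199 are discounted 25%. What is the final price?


Calculate the discount amount:
25% of $199 = $49.75
Subtract from original:
$199 - $49.75 = $149.25

$149.25


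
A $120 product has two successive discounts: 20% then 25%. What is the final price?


First discount:
20% of $120 = $24
Price after first discount:
$120 - $24 = $96
Second discount:
25% of $96 = $24
Final price:
$96 - $24 = $72

$72


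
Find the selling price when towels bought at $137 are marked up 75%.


Calculate the markup amount:
75% of $137 = $102.75
Add to cost:
$137 + $102.75 = $239.75

$239.75


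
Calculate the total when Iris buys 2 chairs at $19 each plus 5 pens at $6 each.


Cost of chairs:
2 x $19 = $38
Cost of pens:
5 x $6 = $30
Add both:
$38 + $30 = $68

$68


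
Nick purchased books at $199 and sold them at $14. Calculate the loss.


Selling price = $14
Cost price = $199
Loss = cost price - selling price:
Loss = $199 - $14 = $185

$185


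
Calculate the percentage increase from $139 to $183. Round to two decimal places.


Find the absolute change:
|183 - 139| = 44
Divide by original and multiply by 100:
44 / 139 x 100 = 31.6546...% ≈ 31.65%

31.65%


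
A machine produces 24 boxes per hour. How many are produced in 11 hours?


Production rate: 24 boxes per hour
Time: 11 hours
Total: 24 x 11 = 264 boxes

264 boxes


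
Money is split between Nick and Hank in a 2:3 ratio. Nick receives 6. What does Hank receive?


Find the multiplier:
6 / 2 = 3
Apply to Hank's share:
3 x 3 = 9

9


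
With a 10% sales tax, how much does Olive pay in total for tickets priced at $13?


Calculate the tax:
10% of $13 = $1.30
Add tax to price:
$13 + $1.30 = $14.30

$14.30


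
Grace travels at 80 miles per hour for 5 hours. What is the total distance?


Use the formula: distance = speed x time
Speed = 80 mph, Time = 5 hours
80 x 5 = 400 miles

400 miles


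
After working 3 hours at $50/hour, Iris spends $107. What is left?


Calculate earnings:
3 x $50 = $150
Subtract spending:
$150 - $107 = $43

$43


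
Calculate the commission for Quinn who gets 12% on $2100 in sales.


Convert rate to decimal:
12% = 0.12
Multiply by sales:
$2100 x 0.12 = $252

$252


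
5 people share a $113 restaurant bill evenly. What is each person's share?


Total bill: $113
Number of people: 5
Each pays: $113 / 5 = $22.60

$22.60


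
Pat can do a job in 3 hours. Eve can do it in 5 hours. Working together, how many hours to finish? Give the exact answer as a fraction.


Pat's rate: 1/3 of the job per hour
Eve's rate: 1/5 of the job per hour
Combined rate: 1/3 + 1/5 = 8/15 per hour
Time = 1 / (8/15) = 15/8 hours (≈ 1.88 hours)

15/8 hours


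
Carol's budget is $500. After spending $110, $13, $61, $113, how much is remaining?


Add up expenses:
$110 + $13 + $61 + $113 = $297
Subtract from budget:
$500 - $297 = $203

$203


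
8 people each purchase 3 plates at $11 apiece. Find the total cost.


Cost per person:
3 x $11 = $33
Group total:
8 x $33 = $264

$264


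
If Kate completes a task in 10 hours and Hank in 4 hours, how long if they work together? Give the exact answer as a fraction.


Kate's rate: 1/10 of the job per hour
Hank's rate: 1/4 of the job per hour
Combined rate: 1/10 + 1/4 = 7/20 per hour
Time = 1 / (7/20) = 20/7 hours (≈ 2.86 hours)

20/7 hours


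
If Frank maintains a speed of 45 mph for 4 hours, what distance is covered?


Use the formula: distance = speed x time
Speed = 45 mph, Time = 4 hours
45 x 4 = 180 miles

180 miles


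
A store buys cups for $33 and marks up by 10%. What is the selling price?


Calculate the markup amount:
10% of $33 = $3.30
Add to cost:
$33 + $3.30 = $36.30

$36.30


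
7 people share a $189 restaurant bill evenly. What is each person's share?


Total bill: $189
Number of people: 7
Each pays: $189 / 7 = $27

$27


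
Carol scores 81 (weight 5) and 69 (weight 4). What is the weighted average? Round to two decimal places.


Weighted sum:
5 x 81 + 4 x 69 = 681
Total weight:
5 + 4 = 9
Weighted average:
681 / 9 = 75.6666... ≈ 75.67

75.67


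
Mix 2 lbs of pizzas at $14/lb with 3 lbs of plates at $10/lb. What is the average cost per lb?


Cost of pizzas:
2 x $14 = $28
Cost of plates:
3 x $10 = $30
Total cost: $28 + $30 = $58
Total weight: 5 lbs
Average: $58 / 5 = $11.60/lb

$11.60/lb


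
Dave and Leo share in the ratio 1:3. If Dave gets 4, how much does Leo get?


Find the multiplier:
4 / 1 = 4
Apply to Leo's share:
3 x 4 = 12

12


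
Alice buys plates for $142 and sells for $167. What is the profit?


Selling price = $167
Cost price = $142
Profit = selling price - cost price:
Profit = $167 - $142 = $25

$25


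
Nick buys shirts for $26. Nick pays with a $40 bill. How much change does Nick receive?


Start with the amount paid:
$40
Subtract the price:
$40 - $26 = $14

$14


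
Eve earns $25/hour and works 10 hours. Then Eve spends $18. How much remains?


Calculate earnings:
10 x $25 = $250
Subtract spending:
$250 - $18 = $232

$232


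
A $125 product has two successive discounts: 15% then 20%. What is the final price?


First discount:
15% of $125 = $18.75
Price after first discount:
$125 - $18.75 = $106.25
Second discount:
20% of $106.25 = $21.25
Final price:
$106.25 - $21.25 = $85

$85


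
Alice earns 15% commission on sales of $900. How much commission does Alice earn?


Convert rate to decimal:
15% = 0.15
Multiply by sales:
$900 x 0.15 = $135

$135


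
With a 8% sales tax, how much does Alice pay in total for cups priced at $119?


Calculate the tax:
8% of $119 = $9.52
Add tax to price:
$119 + $9.52 = $128.52

$128.52


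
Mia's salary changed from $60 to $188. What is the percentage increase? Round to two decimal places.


Find the absolute change:
|188 - 60| = 128
Divide by original and multiply by 100:
128 / 60 x 100 = 213.3333...% ≈ 213.33%

213.33%


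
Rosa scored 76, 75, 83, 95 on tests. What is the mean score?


Add the scores:
76 + 75 + 83 + 95 = 329
Divide by the number of tests:
329 / 4 = 82.25

82.25


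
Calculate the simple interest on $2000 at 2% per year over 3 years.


Use the formula I = P x R x T / 100
P x R x T = 2000 x 2 x 3 = 12000
I = 12000 / 100 = $120

$120


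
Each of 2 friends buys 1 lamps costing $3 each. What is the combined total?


Cost per person:
1 x $3 = $3
Group total:
2 x $3 = $6

$6


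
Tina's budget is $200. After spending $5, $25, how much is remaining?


Add up expenses:
$5 + $25 = $30
Subtract from budget:
$200 - $30 = $170

$170


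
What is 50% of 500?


Convert percentage to decimal:
50% = 0.5
Multiply:
500 x 0.5 = 250

250


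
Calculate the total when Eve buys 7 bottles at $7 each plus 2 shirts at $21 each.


Cost of bottles:
7 x $7 = $49
Cost of shirts:
2 x $21 = $42
Add both:
$49 + $42 = $91

$91


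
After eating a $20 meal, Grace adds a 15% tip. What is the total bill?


Calculate the tip:
15% of $20 = $3
Add tip to meal cost:
$20 + $3 = $23

$23


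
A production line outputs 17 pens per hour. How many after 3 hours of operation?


Production rate: 17 pens per hour
Time: 3 hours
Total: 17 x 3 = 51 pens

51 pens


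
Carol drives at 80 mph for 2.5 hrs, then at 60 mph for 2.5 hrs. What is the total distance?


Leg 1 distance:
80 x 2.5 = 200 miles
Leg 2 distance:
60 x 2.5 = 150 miles
Total distance:
200 + 150 = 350 miles

350 miles


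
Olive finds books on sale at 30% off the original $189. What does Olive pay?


Calculate the discount amount:
30% of $189 = $56.70
Subtract from original:
$189 - $56.70 = $132.30

$132.30


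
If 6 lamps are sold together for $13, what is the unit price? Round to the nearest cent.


Total cost: $13
Number of items: 6
Unit price: $13 / 6 = $2.1666... ≈ $2.17

$2.17


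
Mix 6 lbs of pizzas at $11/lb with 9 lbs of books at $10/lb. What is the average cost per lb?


Cost of pizzas:
6 x $11 = $66
Cost of books:
9 x $10 = $90
Total cost: $66 + $90 = $156
Total weight: 15 lbs
Average: $156 / 15 = $10.40/lb

$10.40/lb


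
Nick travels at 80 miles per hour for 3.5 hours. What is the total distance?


Use the formula: distance = speed x time
Speed = 80 mph, Time = 3.5 hours
80 x 3.5 = 280 miles

280 miles


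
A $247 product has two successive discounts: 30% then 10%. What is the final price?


First discount:
30% of $247 = $74.10
Price after first discount:
$247 - $74.10 = $172.90
Second discount:
10% of $172.90 = $17.29
Final price:
$172.90 - $17.29 = $155.61

$155.61


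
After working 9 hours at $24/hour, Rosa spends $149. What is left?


Calculate earnings:
9 x $24 = $216
Subtract spending:
$216 - $149 = $67

$67


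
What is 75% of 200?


Convert percentage to decimal:
75% = 0.75
Multiply:
200 x 0.75 = 150

150


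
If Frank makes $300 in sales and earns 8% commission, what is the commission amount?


Convert rate to decimal:
8% = 0.08
Multiply by sales:
$300 x 0.08 = $24

$24


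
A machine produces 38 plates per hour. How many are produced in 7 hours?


Production rate: 38 plates per hour
Time: 7 hours
Total: 38 x 7 = 266 plates

266 plates


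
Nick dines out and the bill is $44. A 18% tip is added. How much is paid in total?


Calculate the tip:
18% of $44 = $7.92
Add tip to meal cost:
$44 + $7.92 = $51.92

$51.92


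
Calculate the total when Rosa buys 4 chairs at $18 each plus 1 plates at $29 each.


Cost of chairs:
4 x $18 = $72
Cost of plates:
1 x $29 = $29
Add both:
$72 + $29 = $101

$101


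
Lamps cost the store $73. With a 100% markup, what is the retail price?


Calculate the markup amount:
100% of $73 = $73
Add to cost:
$73 + $73 = $146

$146


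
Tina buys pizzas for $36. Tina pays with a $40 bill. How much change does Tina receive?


Start with the amount paid:
$40
Subtract the price:
$40 - $36 = $4

$4


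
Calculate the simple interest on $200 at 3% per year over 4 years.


Use the formula I = P x R x T / 100
P x R x T = 200 x 3 x 4 = 2400
I = 2400 / 100 = $24

$24


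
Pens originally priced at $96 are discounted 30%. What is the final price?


Calculate the discount amount:
30% of $96 = $28.80
Subtract from original:
$96 - $28.80 = $67.20

$67.20


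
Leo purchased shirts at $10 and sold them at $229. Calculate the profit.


Selling price = $229
Cost price = $10
Profit = selling price - cost price:
Profit = $229 - $10 = $219

$219


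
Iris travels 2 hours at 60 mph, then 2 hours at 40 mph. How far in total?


Leg 1 distance:
60 x 2 = 120 miles
Leg 2 distance:
40 x 2 = 80 miles
Total distance:
120 + 80 = 200 miles

200 miles
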